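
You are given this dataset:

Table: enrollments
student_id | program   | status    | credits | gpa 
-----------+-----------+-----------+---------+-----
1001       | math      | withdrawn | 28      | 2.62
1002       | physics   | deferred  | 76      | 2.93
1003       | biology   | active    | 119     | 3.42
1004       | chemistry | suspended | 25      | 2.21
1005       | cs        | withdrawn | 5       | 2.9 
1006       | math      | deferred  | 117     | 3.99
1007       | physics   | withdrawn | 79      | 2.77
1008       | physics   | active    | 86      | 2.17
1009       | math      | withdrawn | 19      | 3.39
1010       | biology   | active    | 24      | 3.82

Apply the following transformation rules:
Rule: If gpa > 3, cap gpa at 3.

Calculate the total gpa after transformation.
27.6

Step 1: 4 records have gpa > 3
Step 2: These records originally summed to 14.62
Step 3: After capping: 4 × 3 = 12
Step 4: Unaffected records sum: 15.6
Step 5: Final sum = 12 + 15.6 = 27.6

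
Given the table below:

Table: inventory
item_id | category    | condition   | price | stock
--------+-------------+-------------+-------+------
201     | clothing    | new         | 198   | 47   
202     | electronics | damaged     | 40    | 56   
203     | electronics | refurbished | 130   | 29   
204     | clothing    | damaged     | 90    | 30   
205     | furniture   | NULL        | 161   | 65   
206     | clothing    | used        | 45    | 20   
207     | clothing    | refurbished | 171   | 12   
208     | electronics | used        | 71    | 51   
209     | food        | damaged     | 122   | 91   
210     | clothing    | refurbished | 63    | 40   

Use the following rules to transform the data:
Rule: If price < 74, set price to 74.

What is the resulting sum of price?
1168

Step 1: 4 records have price < 74
Step 2: These records originally summed to 219
Step 3: After setting to minimum: 4 × 74 = 296
Step 4: Unaffected records sum: 872
Step 5: Final sum = 296 + 872 = 1168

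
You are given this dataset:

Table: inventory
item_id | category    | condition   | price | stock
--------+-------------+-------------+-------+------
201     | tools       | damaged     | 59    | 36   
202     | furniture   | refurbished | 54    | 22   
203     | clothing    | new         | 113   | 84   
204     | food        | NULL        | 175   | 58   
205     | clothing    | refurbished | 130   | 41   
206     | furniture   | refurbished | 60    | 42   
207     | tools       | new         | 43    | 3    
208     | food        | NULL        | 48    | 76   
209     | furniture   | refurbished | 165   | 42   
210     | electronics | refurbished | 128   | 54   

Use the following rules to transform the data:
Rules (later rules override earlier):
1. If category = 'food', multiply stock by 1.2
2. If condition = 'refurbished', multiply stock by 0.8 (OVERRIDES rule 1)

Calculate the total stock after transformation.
444.6

Step 1: Rule 2 takes priority for records with condition = 'refurbished'
  - 5 records: 201 × 0.8 = 160.8
Step 2: Rule 1 applies to remaining records with category = 'food'
  - 2 records: 134 × 1.2 = 160.8
Step 3: Other records unchanged: 123
Step 4: Final sum = 160.8 + 160.8 + 123 = 444.6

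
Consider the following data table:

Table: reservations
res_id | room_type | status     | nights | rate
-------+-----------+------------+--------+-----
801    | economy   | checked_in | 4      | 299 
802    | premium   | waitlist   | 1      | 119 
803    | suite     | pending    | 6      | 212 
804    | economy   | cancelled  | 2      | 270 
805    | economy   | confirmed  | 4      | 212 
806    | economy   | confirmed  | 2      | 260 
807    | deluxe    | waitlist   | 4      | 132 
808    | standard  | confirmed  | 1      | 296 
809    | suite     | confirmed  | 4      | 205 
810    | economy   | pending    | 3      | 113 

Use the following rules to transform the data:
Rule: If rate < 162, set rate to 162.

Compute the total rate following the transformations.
2240

Step 1: 3 records have rate < 162
Step 2: These records originally summed to 364
Step 3: After setting to minimum: 3 × 162 = 486
Step 4: Unaffected records sum: 1754
Step 5: Final sum = 486 + 1754 = 2240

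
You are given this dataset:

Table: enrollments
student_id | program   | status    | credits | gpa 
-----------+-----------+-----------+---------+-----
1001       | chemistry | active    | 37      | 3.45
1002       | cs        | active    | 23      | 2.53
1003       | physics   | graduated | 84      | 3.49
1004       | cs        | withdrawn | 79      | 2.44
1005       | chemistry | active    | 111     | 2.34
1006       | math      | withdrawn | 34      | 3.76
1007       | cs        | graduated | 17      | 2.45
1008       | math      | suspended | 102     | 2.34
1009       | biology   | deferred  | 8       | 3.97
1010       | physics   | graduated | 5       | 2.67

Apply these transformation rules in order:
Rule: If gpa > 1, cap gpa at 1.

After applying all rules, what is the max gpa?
1

Step 1: Original maximum gpa = 3.97
Step 2: Apply cap at 1
Step 3: 10 records had gpa > 1 and were capped
Step 4: Maximum after transformation = 1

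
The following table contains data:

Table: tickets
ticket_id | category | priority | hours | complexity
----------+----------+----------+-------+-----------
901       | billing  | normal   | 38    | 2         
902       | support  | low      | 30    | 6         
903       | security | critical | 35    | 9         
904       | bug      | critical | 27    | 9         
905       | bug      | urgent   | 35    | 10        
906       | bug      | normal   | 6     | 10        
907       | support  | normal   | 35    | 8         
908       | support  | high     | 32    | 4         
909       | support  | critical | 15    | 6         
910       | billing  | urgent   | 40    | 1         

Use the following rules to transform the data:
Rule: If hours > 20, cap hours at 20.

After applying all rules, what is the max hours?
20

Step 1: Original maximum hours = 40
Step 2: Apply cap at 20
Step 3: 8 records had hours > 20 and were capped
Step 4: Maximum after transformation = 20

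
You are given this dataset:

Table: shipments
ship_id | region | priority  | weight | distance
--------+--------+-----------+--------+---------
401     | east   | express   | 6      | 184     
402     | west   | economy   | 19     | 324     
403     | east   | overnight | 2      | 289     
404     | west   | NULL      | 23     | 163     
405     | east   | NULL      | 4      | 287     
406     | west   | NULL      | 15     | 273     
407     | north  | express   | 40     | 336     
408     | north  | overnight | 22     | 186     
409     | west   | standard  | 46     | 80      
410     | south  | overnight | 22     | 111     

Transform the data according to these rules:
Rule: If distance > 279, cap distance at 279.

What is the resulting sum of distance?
2113

Step 1: 4 records have distance > 279
Step 2: These records originally summed to 1236
Step 3: After capping: 4 × 279 = 1116
Step 4: Unaffected records sum: 997
Step 5: Final sum = 1116 + 997 = 2113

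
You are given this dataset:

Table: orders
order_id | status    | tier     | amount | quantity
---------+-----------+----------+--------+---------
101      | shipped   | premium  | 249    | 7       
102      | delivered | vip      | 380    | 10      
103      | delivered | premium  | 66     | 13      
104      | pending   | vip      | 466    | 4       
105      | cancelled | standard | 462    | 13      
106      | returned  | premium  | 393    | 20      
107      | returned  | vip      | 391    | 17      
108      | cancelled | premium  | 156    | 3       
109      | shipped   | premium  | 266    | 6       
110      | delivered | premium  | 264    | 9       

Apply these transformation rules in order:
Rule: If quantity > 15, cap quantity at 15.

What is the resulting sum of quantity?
95

Step 1: 2 records have quantity > 15
Step 2: These records originally summed to 37
Step 3: After capping: 2 × 15 = 30
Step 4: Unaffected records sum: 65
Step 5: Final sum = 30 + 65 = 95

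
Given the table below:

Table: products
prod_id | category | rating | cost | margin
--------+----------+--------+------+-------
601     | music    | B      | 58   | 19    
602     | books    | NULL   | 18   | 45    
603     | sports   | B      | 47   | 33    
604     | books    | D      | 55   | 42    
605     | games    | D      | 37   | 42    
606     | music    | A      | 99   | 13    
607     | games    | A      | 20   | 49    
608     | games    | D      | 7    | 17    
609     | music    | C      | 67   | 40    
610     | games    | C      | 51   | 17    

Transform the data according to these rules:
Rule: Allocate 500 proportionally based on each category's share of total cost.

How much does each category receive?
books: 79.52, games: 125.27, music: 244.01, sports: 51.2

Step 1: Calculate total cost = 459
Step 2: Calculate each category's proportion:
  books: 73/459 = 15.90% → 79.52
  games: 115/459 = 25.05% → 125.27
  music: 224/459 = 48.80% → 244.01
  sports: 47/459 = 10.24% → 51.2
Step 3: Verify: sum of allocations ≈ 500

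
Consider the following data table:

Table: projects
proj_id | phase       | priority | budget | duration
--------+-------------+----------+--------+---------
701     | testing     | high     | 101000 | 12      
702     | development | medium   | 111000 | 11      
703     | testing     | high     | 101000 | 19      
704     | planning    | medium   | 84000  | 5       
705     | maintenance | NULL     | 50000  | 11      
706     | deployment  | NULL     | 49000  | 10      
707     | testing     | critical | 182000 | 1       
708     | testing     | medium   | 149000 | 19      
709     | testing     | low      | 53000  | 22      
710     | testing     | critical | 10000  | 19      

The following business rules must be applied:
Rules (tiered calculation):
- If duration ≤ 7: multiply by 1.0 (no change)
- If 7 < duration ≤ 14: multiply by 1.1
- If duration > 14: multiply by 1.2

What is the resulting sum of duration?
149.2

Step 1: Tier 1 (duration ≤ 7): 2 records, sum = 6 × 1.0 = 6.0
Step 2: Tier 2 (7 < duration ≤ 14): 4 records, sum = 44 × 1.1 = 48.4
Step 3: Tier 3 (duration > 14): 4 records, sum = 79 × 1.2 = 94.8
Step 4: Final sum = 6.0 + 48.4 + 94.8 = 149.2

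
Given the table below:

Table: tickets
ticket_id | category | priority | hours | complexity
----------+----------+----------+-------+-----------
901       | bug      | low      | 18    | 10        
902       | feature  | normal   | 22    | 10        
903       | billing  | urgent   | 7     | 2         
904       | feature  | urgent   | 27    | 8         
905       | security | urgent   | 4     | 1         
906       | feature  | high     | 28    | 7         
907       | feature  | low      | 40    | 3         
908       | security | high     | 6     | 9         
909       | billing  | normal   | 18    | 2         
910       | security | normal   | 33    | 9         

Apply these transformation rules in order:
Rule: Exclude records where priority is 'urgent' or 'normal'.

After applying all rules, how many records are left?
4

Step 1: Count records to exclude
  - 3 (urgent) + 3 (normal) = 6 records
Step 2: Total records: 10
Step 3: Remaining = 10 - 6 = 4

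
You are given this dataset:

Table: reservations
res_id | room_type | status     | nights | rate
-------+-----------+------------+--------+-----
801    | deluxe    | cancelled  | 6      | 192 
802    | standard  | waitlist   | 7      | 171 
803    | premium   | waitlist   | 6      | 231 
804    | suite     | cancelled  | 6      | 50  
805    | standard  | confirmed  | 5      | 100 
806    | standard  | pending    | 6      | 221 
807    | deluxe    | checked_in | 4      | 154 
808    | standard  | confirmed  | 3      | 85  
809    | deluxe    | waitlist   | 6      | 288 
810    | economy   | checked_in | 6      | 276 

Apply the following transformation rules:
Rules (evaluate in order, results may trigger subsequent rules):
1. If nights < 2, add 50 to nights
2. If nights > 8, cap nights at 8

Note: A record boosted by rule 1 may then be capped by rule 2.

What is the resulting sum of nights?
55

Step 1: Apply rule 1 to records with nights < 2
  - 0 records get bonus of 50
  - Of these, 0 records then exceed 8 and get capped
Step 2: Apply rule 2 to records with nights > 8
  - 0 records (original) are capped
Step 3: Calculate final sum = 55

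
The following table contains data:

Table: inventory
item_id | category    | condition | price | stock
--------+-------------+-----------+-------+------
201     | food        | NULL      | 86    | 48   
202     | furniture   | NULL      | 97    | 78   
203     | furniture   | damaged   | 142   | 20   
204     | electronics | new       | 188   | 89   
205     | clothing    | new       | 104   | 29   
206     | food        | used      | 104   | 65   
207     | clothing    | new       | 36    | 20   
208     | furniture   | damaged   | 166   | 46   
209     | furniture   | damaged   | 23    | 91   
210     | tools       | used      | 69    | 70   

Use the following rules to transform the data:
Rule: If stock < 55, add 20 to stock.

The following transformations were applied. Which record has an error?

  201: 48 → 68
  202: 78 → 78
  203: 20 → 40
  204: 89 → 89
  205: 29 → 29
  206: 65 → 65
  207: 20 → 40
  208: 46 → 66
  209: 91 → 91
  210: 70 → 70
Record 205 has an error. The correct transformed value should be 49, not 29.

Step 1: Check each record against the rule
Step 2: Record 205 has stock = 29
Step 3: Since 29 < 55, the bonus should have been applied
Step 4: Correct value = 49, but claimed value = 29
Conclusion: Record 205 has the error.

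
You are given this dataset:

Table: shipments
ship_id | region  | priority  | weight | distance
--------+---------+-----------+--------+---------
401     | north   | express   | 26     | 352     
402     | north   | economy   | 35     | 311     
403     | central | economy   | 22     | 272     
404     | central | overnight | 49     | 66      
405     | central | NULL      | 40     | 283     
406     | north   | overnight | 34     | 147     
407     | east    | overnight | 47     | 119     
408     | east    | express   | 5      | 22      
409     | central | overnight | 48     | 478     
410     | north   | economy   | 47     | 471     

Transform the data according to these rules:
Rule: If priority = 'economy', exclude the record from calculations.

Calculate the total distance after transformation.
1467

Step 1: Identify records where priority = 'economy'
Step 2: The excluded records sum to 1054
Step 3: Original total distance = 2521
Step 4: Remaining total = 2521 - 1054 = 1467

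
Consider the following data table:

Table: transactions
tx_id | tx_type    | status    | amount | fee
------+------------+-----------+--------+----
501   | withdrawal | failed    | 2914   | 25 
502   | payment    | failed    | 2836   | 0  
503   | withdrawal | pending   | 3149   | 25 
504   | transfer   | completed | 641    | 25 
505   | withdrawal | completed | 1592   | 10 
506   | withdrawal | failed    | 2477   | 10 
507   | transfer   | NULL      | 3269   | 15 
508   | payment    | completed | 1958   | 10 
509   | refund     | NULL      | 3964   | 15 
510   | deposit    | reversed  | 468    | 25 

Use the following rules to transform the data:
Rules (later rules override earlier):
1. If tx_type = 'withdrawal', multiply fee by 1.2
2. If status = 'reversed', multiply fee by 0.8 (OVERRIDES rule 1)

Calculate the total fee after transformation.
169.0

Step 1: Rule 2 takes priority for records with status = 'reversed'
  - 1 records: 25 × 0.8 = 20.0
Step 2: Rule 1 applies to remaining records with tx_type = 'withdrawal'
  - 4 records: 70 × 1.2 = 84.0
Step 3: Other records unchanged: 65
Step 4: Final sum = 20.0 + 84.0 + 65 = 169.0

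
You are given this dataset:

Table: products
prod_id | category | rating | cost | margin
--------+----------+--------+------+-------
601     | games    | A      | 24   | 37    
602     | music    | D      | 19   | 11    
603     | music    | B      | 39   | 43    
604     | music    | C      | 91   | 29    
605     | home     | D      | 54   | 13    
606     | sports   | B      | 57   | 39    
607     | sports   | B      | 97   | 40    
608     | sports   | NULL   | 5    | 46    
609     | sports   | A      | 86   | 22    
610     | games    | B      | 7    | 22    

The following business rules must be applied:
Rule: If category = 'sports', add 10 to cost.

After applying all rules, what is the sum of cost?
519

Step 1: Count records where category = 'sports': 4
Step 2: Total bonus added: 4 × 10 = 40
Step 3: Original sum of cost: 479
Step 4: Final sum = 479 + 40 = 519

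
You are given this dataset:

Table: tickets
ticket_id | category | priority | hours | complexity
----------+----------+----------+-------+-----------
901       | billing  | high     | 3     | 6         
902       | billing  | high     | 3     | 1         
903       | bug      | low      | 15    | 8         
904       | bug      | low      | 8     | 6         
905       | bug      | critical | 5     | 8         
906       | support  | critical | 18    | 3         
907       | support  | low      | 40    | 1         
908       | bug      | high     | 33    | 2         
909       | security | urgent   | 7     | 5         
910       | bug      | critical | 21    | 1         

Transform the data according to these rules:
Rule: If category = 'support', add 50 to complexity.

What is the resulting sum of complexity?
141

Step 1: Count records where category = 'support': 2
Step 2: Total bonus added: 2 × 50 = 100
Step 3: Original sum of complexity: 41
Step 4: Final sum = 41 + 100 = 141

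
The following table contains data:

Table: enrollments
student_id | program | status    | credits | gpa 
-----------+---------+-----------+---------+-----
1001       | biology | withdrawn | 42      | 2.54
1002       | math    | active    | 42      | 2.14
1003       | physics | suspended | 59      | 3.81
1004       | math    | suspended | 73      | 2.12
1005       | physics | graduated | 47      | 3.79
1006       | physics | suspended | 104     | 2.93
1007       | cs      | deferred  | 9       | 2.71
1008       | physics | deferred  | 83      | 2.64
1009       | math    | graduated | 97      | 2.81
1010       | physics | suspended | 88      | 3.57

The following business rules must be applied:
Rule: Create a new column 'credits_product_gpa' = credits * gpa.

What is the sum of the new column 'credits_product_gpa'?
1889.2

Step 1: For each record, compute credits * gpa
Example calculations:
  42 * 2.54 = 106.68
  42 * 2.14 = 89.88
  59 * 3.81 = 224.79
  ...
Step 2: Sum all derived values
Step 3: Total = 1889.2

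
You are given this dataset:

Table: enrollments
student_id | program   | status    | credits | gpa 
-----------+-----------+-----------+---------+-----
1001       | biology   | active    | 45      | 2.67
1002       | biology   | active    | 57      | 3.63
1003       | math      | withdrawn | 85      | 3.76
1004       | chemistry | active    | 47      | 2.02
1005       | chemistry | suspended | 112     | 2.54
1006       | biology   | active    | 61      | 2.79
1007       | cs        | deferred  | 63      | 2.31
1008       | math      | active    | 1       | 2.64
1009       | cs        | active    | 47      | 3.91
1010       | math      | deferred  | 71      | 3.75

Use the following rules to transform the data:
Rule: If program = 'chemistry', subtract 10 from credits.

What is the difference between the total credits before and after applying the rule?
20

Step 1: Original sum of credits = 589
Step 2: 2 records have program = 'chemistry'
Step 3: Each affected record changes by -10
Step 4: Total change = 2 × -10 = -20
Step 5: New sum = 589 + -20 = 569
Step 6: Difference = |569 - 589| = 20
        (Sum decreased by 20)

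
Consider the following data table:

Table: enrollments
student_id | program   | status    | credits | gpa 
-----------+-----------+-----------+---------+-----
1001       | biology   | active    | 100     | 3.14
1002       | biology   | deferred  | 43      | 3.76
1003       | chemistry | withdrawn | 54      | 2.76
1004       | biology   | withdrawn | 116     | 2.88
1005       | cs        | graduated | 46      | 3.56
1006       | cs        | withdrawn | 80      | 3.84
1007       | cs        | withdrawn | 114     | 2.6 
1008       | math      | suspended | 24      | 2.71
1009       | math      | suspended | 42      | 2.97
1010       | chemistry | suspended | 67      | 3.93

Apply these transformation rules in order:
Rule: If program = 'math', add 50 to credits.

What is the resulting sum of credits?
786

Step 1: Count records where program = 'math': 2
Step 2: Total bonus added: 2 × 50 = 100
Step 3: Original sum of credits: 686
Step 4: Final sum = 686 + 100 = 786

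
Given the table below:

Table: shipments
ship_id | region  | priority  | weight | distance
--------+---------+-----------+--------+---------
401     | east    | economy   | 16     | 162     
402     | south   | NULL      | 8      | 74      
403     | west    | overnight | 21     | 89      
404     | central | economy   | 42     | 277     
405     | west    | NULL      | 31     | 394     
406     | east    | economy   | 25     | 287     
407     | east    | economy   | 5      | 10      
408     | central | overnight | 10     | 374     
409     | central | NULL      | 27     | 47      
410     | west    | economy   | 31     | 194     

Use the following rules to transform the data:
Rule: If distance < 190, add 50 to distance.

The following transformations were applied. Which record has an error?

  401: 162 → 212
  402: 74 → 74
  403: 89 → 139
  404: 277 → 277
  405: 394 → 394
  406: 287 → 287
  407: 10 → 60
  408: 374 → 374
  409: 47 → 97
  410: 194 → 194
Record 402 has an error. The correct transformed value should be 124, not 74.

Step 1: Check each record against the rule
Step 2: Record 402 has distance = 74
Step 3: Since 74 < 190, the bonus should have been applied
Step 4: Correct value = 124, but claimed value = 74
Conclusion: Record 402 has the error.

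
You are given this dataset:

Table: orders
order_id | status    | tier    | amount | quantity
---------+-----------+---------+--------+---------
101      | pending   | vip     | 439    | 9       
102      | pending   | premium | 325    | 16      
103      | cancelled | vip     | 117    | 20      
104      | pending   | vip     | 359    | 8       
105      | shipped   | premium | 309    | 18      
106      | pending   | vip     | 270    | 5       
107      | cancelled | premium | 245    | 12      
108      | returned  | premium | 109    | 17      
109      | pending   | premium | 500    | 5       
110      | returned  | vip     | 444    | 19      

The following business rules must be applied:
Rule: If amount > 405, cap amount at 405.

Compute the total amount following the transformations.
2949

Step 1: 3 records have amount > 405
Step 2: These records originally summed to 1383
Step 3: After capping: 3 × 405 = 1215
Step 4: Unaffected records sum: 1734
Step 5: Final sum = 1215 + 1734 = 2949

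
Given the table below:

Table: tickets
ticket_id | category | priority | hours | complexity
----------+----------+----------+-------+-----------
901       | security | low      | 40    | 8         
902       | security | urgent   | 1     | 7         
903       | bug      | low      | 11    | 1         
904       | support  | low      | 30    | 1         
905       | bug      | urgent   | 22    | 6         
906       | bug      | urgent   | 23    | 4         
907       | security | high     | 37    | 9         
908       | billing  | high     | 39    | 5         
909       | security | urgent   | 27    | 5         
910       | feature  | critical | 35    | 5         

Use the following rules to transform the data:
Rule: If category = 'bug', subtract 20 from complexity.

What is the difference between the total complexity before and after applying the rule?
60

Step 1: Original sum of complexity = 51
Step 2: 3 records have category = 'bug'
Step 3: Each affected record changes by -20
Step 4: Total change = 3 × -20 = -60
Step 5: New sum = 51 + -60 = -9
Step 6: Difference = |-9 - 51| = 60
        (Sum decreased by 60)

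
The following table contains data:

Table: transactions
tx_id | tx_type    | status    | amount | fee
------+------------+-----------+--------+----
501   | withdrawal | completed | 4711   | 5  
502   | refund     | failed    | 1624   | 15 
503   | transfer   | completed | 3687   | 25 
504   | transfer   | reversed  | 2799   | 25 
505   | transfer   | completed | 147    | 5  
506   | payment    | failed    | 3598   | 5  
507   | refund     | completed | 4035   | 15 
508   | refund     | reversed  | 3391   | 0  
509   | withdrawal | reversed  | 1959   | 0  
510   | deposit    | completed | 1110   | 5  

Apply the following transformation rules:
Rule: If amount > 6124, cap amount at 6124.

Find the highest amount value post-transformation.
4711

Step 1: Original maximum amount = 4711
Step 2: Check cap of 6124 against maximum
Step 3: No records exceed the cap (max 4711 <= cap 6124), so no capping applies
Step 4: Maximum after transformation = 4711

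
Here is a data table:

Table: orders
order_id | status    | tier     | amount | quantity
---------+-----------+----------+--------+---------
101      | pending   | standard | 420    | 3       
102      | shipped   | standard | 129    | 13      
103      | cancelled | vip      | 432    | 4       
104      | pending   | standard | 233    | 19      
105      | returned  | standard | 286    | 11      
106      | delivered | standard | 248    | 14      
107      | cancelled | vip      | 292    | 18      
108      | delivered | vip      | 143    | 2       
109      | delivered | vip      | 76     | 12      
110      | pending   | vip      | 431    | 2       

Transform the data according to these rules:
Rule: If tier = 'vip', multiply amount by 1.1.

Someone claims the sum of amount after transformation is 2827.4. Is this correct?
Yes, the result is correct.

Step 1: Calculate the correct sum after transformation
Step 2: Apply multiplier 1.1 to records where tier = 'vip'
Step 3: Correct result = 2827.4
Step 4: Claimed result = 2827.4
Step 5: 2827.4 = 2827.4 ✓
Conclusion: The claimed result is correct.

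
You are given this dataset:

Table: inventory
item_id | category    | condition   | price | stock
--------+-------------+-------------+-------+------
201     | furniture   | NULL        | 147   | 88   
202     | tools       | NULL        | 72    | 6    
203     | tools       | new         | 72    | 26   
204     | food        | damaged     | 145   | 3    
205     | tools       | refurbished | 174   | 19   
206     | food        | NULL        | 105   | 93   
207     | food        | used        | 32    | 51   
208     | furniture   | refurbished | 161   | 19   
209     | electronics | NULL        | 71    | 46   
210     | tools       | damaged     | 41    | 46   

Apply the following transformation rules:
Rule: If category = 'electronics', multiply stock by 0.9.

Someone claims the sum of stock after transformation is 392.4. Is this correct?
Yes, the result is correct.

Step 1: Calculate the correct sum after transformation
Step 2: Apply multiplier 0.9 to records where category = 'electronics'
Step 3: Correct result = 392.4
Step 4: Claimed result = 392.4
Step 5: 392.4 = 392.4 ✓
Conclusion: The claimed result is correct.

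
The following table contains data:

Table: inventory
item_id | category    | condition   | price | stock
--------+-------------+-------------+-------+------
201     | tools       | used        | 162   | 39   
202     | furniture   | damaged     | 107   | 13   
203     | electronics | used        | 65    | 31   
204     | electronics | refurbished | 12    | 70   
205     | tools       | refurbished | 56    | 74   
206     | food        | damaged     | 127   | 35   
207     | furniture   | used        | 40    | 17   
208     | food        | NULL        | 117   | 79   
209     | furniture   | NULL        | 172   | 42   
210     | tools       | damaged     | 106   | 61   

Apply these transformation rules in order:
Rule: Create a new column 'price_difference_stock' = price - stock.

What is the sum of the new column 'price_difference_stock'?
503

Step 1: For each record, compute price - stock
Example calculations:
  162 - 39 = 123
  107 - 13 = 94
  65 - 31 = 34
  ...
Step 2: Sum all derived values
Step 3: Total = 503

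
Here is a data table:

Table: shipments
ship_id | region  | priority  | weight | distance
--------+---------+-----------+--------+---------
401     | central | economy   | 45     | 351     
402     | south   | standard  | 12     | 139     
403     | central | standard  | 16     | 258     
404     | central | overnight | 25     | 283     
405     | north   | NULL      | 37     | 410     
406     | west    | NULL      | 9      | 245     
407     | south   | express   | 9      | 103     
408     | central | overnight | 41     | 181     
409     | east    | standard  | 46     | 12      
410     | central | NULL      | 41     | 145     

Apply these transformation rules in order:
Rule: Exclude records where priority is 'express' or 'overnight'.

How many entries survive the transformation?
7

Step 1: Count records to exclude
  - 1 (express) + 2 (overnight) = 3 records
Step 2: Total records: 10
Step 3: Remaining = 10 - 3 = 7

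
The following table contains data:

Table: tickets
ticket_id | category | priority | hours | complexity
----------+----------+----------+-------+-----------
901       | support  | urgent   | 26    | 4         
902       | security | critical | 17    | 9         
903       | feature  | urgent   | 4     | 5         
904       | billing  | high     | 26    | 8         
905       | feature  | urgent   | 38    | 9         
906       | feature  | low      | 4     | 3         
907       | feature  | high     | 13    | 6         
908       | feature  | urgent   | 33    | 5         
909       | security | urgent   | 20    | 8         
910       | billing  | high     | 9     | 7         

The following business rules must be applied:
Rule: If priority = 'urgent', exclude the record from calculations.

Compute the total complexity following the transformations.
33

Step 1: Identify records where priority = 'urgent'
Step 2: The excluded records sum to 31
Step 3: Original total complexity = 64
Step 4: Remaining total = 64 - 31 = 33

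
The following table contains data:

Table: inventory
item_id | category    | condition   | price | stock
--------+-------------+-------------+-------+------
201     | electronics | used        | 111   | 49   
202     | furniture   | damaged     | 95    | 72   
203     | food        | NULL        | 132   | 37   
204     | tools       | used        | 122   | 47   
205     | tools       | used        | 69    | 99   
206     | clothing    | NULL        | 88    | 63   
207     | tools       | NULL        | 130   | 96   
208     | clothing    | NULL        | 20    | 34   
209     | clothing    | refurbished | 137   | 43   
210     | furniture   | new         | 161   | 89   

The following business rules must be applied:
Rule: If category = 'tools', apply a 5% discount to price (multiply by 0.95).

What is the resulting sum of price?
1048.95

Step 1: Records with category = 'tools' have total price = 321
Step 2: Apply multiplier: 321 × 0.95 = 304.95
Step 3: Other records total: 744
Step 4: Final sum = 304.95 + 744 = 1048.95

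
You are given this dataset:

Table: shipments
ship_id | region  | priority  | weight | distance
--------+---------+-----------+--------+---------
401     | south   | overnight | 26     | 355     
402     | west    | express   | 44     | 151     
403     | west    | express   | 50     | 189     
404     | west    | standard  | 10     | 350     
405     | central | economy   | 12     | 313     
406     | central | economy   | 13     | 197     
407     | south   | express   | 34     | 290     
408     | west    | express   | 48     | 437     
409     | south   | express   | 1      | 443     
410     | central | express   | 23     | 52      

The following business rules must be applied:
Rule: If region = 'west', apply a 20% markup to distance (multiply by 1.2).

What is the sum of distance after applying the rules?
3002.4

Step 1: Records with region = 'west' have total distance = 1127
Step 2: Apply multiplier: 1127 × 1.2 = 1352.4
Step 3: Other records total: 1650
Step 4: Final sum = 1352.4 + 1650 = 3002.4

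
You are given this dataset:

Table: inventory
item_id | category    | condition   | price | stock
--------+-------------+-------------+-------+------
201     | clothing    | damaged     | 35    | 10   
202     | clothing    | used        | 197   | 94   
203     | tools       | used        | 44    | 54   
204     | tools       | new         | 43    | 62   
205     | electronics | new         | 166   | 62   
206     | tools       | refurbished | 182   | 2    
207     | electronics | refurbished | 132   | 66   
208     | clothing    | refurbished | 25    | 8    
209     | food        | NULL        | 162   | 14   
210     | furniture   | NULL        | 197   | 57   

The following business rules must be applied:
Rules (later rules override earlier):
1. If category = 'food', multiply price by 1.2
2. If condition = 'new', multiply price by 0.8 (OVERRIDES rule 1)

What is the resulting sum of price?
1173.6

Step 1: Rule 2 takes priority for records with condition = 'new'
  - 2 records: 209 × 0.8 = 167.2
Step 2: Rule 1 applies to remaining records with category = 'food'
  - 1 records: 162 × 1.2 = 194.4
Step 3: Other records unchanged: 812
Step 4: Final sum = 167.2 + 194.4 + 812 = 1173.6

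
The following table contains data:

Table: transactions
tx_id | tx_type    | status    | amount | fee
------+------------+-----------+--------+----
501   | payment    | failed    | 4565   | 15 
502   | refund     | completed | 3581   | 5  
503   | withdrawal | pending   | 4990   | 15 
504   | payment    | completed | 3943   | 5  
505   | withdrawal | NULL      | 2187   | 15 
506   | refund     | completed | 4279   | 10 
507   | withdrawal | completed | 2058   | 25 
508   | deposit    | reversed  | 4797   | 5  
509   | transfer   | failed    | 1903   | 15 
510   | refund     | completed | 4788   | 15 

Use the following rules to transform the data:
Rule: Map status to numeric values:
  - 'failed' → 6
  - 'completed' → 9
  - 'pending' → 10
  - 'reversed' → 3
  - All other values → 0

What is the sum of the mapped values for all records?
70

Step 1: Apply mapping to each record
Step 2: Count by status:
  'failed': 2 records × 6 = 12
  'completed': 5 records × 9 = 45
  'pending': 1 records × 10 = 10
  'reversed': 1 records × 3 = 3
Step 3: Sum all mapped values = 70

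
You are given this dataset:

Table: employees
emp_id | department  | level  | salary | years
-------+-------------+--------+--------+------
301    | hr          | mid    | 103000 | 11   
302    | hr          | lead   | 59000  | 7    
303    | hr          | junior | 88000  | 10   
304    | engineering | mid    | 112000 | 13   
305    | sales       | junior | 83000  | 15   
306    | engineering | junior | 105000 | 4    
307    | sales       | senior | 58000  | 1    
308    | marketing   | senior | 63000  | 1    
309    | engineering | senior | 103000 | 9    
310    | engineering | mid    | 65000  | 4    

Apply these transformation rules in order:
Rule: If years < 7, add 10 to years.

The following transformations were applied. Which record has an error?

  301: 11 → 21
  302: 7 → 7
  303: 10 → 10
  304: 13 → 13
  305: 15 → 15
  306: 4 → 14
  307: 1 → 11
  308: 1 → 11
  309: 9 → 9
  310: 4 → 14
Record 301 has an error. The correct transformed value should be 11, not 21.

Step 1: Check each record against the rule
Step 2: Record 301 has years = 11
Step 3: Since 11 >= 7, the bonus should not have been applied
Step 4: Correct value = 11, but claimed value = 21
Conclusion: Record 301 has the error.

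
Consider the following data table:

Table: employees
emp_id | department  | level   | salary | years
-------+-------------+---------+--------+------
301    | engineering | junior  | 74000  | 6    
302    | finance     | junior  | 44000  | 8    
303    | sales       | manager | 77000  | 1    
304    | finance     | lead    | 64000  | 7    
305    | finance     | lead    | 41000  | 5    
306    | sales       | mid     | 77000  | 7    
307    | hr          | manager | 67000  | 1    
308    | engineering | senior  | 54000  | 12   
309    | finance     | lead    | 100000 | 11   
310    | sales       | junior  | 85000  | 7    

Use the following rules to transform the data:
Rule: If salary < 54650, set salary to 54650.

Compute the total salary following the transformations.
707950

Step 1: 3 records have salary < 54650
Step 2: These records originally summed to 139000
Step 3: After setting to minimum: 3 × 54650 = 163950
Step 4: Unaffected records sum: 544000
Step 5: Final sum = 163950 + 544000 = 707950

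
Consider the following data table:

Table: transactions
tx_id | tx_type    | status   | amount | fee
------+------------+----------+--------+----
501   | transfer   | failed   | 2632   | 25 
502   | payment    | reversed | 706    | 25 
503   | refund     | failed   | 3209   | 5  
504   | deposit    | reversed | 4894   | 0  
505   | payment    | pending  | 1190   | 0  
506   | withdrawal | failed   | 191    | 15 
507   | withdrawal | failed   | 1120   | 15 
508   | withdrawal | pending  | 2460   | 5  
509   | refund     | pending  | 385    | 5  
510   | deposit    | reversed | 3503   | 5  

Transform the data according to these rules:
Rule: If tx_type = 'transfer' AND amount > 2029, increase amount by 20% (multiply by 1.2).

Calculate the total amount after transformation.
20816.4

Step 1: Find records where tx_type = 'transfer' AND amount > 2029
Step 2: 1 records match, summing to 2632
Step 3: After multiplier: 2632 × 1.2 = 3158.4
Step 4: Unaffected records sum: 17658
Step 5: Final sum = 3158.4 + 17658 = 20816.4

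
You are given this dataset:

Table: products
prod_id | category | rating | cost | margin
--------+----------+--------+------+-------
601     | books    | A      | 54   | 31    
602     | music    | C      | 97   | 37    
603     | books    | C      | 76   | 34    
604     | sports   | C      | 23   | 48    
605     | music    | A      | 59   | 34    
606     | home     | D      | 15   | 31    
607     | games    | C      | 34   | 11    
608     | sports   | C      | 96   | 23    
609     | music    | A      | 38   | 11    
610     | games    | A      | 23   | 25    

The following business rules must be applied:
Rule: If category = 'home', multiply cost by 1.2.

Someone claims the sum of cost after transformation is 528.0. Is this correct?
No, the correct result is 518.0.

Step 1: Calculate the correct sum after transformation
Step 2: Apply multiplier 1.2 to records where category = 'home'
Step 3: Correct result = 518.0
Step 4: Claimed result = 528.0
Step 5: 518.0 ≠ 528.0
Conclusion: The claimed result is incorrect. The correct answer is 518.0.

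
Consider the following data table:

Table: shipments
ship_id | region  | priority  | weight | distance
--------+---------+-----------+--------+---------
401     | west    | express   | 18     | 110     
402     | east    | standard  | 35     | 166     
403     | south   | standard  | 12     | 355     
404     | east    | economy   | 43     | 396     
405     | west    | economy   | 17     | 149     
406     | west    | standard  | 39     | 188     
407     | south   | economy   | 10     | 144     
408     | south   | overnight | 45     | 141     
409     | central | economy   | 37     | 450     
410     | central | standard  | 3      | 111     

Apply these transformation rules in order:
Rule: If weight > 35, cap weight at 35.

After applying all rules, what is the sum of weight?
235

Step 1: 4 records have weight > 35
Step 2: These records originally summed to 164
Step 3: After capping: 4 × 35 = 140
Step 4: Unaffected records sum: 95
Step 5: Final sum = 140 + 95 = 235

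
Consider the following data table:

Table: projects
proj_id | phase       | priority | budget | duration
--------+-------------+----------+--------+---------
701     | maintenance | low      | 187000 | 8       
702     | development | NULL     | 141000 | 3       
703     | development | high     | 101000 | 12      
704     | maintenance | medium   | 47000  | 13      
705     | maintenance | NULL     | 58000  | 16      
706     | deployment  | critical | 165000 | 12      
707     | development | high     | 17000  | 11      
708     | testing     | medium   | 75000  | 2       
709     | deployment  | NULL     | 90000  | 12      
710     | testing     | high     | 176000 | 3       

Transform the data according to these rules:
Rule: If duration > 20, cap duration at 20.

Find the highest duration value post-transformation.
16

Step 1: Original maximum duration = 16
Step 2: Check cap of 20 against maximum
Step 3: No records exceed the cap (max 16 <= cap 20), so no capping applies
Step 4: Maximum after transformation = 16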